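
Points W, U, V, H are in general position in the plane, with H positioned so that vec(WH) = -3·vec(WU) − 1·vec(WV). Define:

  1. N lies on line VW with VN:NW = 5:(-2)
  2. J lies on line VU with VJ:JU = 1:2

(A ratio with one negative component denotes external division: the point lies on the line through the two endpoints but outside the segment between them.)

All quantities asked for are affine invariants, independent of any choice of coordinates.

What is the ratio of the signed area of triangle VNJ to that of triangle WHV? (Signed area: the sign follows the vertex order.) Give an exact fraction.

[VNJ]:[WHV] = -5/27

Assign W = (0, 0), U = (1, 0), V = (0, 1), H = (-3, -1) — the answer is frame-independent, so this choice is without loss of generality.
1. N lies on line VW with VN:NW = 5:(-2) ⇒ N = (0, -2/3)
2. J lies on line VU with VJ:JU = 1:2 ⇒ J = (1/3, 2/3)
2·[VNJ] = 5/9, 2·[WHV] = -3
[VNJ]:[WHV] = 5/9:-3 = -5/27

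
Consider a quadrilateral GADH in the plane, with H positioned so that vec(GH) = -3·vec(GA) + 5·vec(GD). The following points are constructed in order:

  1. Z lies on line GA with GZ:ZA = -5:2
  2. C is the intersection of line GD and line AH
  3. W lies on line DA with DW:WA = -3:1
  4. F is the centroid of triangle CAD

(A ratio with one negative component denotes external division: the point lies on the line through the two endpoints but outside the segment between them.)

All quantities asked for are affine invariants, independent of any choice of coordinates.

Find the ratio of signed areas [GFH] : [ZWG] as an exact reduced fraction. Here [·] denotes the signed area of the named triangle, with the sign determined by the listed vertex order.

[GFH]:[ZWG] = -47/10

Assign G = (0, 0), A = (1, 0), D = (0, 1), H = (-3, 5) — the answer is frame-independent, so this choice is without loss of generality.
1. Z lies on line GA with GZ:ZA = -5:2 ⇒ Z = (5/3, 0)
2. C is the intersection of line GD and line AH ⇒ C = (0, 5/4)
3. W lies on line DA with DW:WA = -3:1 ⇒ W = (3/2, -1/2)
4. F is the centroid of triangle CAD ⇒ F = (1/3, 3/4)
2·[GFH] = 47/12, 2·[ZWG] = -5/6
[GFH]:[ZWG] = 47/12:-5/6 = -47/10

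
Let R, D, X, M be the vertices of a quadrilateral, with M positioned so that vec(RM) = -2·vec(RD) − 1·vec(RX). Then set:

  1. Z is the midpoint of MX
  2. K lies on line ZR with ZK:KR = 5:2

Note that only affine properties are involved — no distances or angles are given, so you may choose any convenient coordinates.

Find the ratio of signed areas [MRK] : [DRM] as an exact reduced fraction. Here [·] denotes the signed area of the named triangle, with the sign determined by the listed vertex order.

Choose coordinates R = (0, 0), D = (1, 0), X = (0, 1), M = (-2, -1).
1. Z is the midpoint of MX ⇒ Z = (-1, 0)
2. K lies on line ZR with ZK:KR = 5:2 ⇒ K = (-2/7, 0)
2·[MRK] = 2/7, 2·[DRM] = 1
[MRK]:[DRM] = 2/7:1 = 2/7

[MRK]:[DRM] = 2/7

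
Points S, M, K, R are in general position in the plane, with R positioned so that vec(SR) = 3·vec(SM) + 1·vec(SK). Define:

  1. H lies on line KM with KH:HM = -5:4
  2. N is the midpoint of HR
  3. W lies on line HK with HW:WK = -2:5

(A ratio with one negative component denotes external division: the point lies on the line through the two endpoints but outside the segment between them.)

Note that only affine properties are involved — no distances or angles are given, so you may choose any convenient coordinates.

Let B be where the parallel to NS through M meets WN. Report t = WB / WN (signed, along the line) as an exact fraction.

Work in coordinates with S = (0, 0), M = (1, 0), K = (0, 1), R = (3, 1).
1. H lies on line KM with KH:HM = -5:4 ⇒ H = (5, -4)
2. N is the midpoint of HR ⇒ N = (4, -3/2)
3. W lies on line HK with HW:WK = -2:5 ⇒ W = (25/3, -22/3)
through M parallel to NS: direction (-4, 3/2); meets WN at B = (365/101, -99/101)
B = W + t·(N−W) with t = 110/101

t = 110/101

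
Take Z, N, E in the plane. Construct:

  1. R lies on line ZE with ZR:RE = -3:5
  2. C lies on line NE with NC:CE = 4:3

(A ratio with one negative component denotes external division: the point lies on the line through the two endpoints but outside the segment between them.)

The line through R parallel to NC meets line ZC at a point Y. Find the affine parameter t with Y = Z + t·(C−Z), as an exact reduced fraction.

t = -3/2

Set Z = (0, 0), N = (1, 0), E = (0, 1); any affine frame gives the same invariant.
1. R lies on line ZE with ZR:RE = -3:5 ⇒ R = (0, -3/2)
2. C lies on line NE with NC:CE = 4:3 ⇒ C = (3/7, 4/7)
through R parallel to NC: direction (-4/7, 4/7); meets ZC at Y = (-9/14, -6/7)
Y = Z + t·(C−Z) with t = -3/2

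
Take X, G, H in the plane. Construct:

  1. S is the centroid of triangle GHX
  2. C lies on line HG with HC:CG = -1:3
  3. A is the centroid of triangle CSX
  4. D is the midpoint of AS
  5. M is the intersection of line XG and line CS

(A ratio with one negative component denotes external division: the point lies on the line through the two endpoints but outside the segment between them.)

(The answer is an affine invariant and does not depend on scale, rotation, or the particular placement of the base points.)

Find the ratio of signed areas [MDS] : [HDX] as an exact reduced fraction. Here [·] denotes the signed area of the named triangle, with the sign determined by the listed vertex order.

[MDS]:[HDX] = 8/35

Work in coordinates with X = (0, 0), G = (1, 0), H = (0, 1).
1. S is the centroid of triangle GHX ⇒ S = (1/3, 1/3)
2. C lies on line HG with HC:CG = -1:3 ⇒ C = (-1/2, 3/2)
3. A is the centroid of triangle CSX ⇒ A = (-1/18, 11/18)
4. D is the midpoint of AS ⇒ D = (5/36, 17/36)
5. M is the intersection of line XG and line CS ⇒ M = (4/7, 0)
2·[MDS] = -2/63, 2·[HDX] = -5/36
[MDS]:[HDX] = -2/63:-5/36 = 8/35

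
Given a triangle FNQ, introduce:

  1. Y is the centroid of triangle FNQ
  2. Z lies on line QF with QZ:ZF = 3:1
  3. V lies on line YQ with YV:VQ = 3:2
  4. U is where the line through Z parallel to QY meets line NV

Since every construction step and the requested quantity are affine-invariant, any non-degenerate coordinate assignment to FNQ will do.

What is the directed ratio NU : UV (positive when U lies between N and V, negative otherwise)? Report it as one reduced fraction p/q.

NU:UV = -7/3

Assign F = (0, 0), N = (1, 0), Q = (0, 1) — the answer is frame-independent, so this choice is without loss of generality.
1. Y is the centroid of triangle FNQ ⇒ Y = (1/3, 1/3)
2. Z lies on line QF with QZ:ZF = 3:1 ⇒ Z = (0, 1/4)
3. V lies on line YQ with YV:VQ = 3:2 ⇒ V = (2/15, 11/15)
4. U is where the line through Z parallel to QY meets line NV ⇒ U = (-31/60, 77/60)
U = N + t·(V−N) with t = 7/4, so NU:UV = t:(1−t) = 7/4:-3/4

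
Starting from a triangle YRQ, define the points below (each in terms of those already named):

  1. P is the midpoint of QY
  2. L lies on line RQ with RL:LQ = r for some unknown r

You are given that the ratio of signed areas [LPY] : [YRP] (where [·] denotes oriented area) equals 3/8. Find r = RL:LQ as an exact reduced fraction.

r = 5/3

Work in coordinates with Y = (0, 0), R = (1, 0), Q = (0, 1).
1. P is the midpoint of QY ⇒ P = (0, 1/2)
2. With RL:LQ = r, write λ = r/(r+1) so L = R + λ·(Q−R); L is affine-linear in λ
Every point depending on L is an affine combination of L and λ-independent points, so each such coordinate is linear in λ; the λ² term in each signed area is a multiple of (Q−R)×(Q−R) = 0, so 2·[LPY] and 2·[YRP] are each linear in λ. Evaluating at λ=0 and λ=1:
  2·[LPY] = -1/2·λ + 1/2,   2·[YRP] = 1/2
So [LPY]:[YRP] = (-1/2·λ + 1/2) / (1/2). Setting this equal to 3/8:
  -1/2·λ + 1/2 = 3/8·(1/2)  ⇒  λ = 5/8
Then r = λ/(1−λ) = (5/8)/(3/8) = 5/3. Check: with r = 5/3, L = (3/8, 5/8) and [LPY]:[YRP] = 3/8 as required.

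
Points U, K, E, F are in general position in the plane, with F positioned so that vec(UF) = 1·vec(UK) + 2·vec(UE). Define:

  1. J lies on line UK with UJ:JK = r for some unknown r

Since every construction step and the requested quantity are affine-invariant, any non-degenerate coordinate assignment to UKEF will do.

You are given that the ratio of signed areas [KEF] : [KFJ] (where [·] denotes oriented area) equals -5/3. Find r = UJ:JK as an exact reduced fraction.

Choose coordinates U = (0, 0), K = (1, 0), E = (0, 1), F = (1, 2).
1. With UJ:JK = r, write λ = r/(r+1) so J = U + λ·(K−U); J is affine-linear in λ
Every point depending on J is an affine combination of J and λ-independent points, so each such coordinate is linear in λ; the λ² term in each signed area is a multiple of (K−U)×(K−U) = 0, so 2·[KEF] and 2·[KFJ] are each linear in λ. Evaluating at λ=0 and λ=1:
  2·[KEF] = -2,   2·[KFJ] = -2·λ + 2
So [KEF]:[KFJ] = (-2) / (-2·λ + 2). Setting this equal to -5/3:
  -2 = -5/3·(-2·λ + 2)  ⇒  λ = 2/5
Then r = λ/(1−λ) = (2/5)/(3/5) = 2/3. Check: with r = 2/3, J = (2/5, 0) and [KEF]:[KFJ] = -5/3 as required.

r = 2/3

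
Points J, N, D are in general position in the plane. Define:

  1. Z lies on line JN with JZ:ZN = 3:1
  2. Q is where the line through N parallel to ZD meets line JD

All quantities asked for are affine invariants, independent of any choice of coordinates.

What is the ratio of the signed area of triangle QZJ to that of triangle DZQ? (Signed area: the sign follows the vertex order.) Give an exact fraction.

[QZJ]:[DZQ] = -4

Choose coordinates J = (0, 0), N = (1, 0), D = (0, 1).
1. Z lies on line JN with JZ:ZN = 3:1 ⇒ Z = (3/4, 0)
2. Q is where the line through N parallel to ZD meets line JD ⇒ Q = (0, 4/3)
2·[QZJ] = -1, 2·[DZQ] = 1/4
[QZJ]:[DZQ] = -1:1/4 = -4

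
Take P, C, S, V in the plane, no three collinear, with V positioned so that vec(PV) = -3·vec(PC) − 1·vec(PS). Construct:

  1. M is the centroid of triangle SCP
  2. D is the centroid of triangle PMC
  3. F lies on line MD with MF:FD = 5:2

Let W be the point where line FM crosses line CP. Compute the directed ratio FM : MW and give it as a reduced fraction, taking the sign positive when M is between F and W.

Set P = (0, 0), C = (1, 0), S = (0, 1), V = (-3, -1); any affine frame gives the same invariant.
1. M is the centroid of triangle SCP ⇒ M = (1/3, 1/3)
2. D is the centroid of triangle PMC ⇒ D = (4/9, 1/9)
3. F lies on line MD with MF:FD = 5:2 ⇒ F = (26/63, 11/63)
line FM meets CP at W = (1/2, 0)
M = F + t·(W−F) with t = -10/11, so FM:MW = -10/11:21/11

FM:MW = -10/21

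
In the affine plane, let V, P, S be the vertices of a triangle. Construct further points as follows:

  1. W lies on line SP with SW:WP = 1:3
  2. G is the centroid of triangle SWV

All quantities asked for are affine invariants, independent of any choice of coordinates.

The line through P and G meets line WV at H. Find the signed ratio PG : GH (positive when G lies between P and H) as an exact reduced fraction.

PG:GH = -10

Set V = (0, 0), P = (1, 0), S = (0, 1); any affine frame gives the same invariant.
1. W lies on line SP with SW:WP = 1:3 ⇒ W = (1/4, 3/4)
2. G is the centroid of triangle SWV ⇒ G = (1/12, 7/12)
line PG meets WV at H = (7/40, 21/40)
G = P + t·(H−P) with t = 10/9, so PG:GH = 10/9:-1/9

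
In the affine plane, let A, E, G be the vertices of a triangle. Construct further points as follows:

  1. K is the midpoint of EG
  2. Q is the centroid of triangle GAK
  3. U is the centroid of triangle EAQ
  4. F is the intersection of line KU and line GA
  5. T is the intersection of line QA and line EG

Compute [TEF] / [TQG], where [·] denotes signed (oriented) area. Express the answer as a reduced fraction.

[TEF]:[TQG] = 18

Set A = (0, 0), E = (1, 0), G = (0, 1); any affine frame gives the same invariant.
1. K is the midpoint of EG ⇒ K = (1/2, 1/2)
2. Q is the centroid of triangle GAK ⇒ Q = (1/6, 1/2)
3. U is the centroid of triangle EAQ ⇒ U = (7/18, 1/6)
4. F is the intersection of line KU and line GA ⇒ F = (0, -1)
5. T is the intersection of line QA and line EG ⇒ T = (1/4, 3/4)
2·[TEF] = -3/2, 2·[TQG] = -1/12
[TEF]:[TQG] = -3/2:-1/12 = 18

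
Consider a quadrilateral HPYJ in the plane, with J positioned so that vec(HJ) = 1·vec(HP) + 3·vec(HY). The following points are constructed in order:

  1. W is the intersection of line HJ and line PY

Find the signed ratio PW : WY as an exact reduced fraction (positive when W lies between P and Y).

PW:WY = 3

Work in coordinates with H = (0, 0), P = (1, 0), Y = (0, 1), J = (1, 3).
1. W is the intersection of line HJ and line PY ⇒ W = (1/4, 3/4)
W = P + t·(Y−P) with t = 3/4, so PW:WY = t:(1−t) = 3/4:1/4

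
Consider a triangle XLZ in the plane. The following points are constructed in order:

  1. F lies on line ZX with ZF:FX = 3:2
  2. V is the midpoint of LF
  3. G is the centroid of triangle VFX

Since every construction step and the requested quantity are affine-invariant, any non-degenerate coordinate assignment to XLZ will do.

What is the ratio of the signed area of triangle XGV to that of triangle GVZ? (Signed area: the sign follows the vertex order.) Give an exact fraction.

Choose coordinates X = (0, 0), L = (1, 0), Z = (0, 1).
1. F lies on line ZX with ZF:FX = 3:2 ⇒ F = (0, 2/5)
2. V is the midpoint of LF ⇒ V = (1/2, 1/5)
3. G is the centroid of triangle VFX ⇒ G = (1/6, 1/5)
2·[XGV] = -1/15, 2·[GVZ] = 4/15
[XGV]:[GVZ] = -1/15:4/15 = -1/4

[XGV]:[GVZ] = -1/4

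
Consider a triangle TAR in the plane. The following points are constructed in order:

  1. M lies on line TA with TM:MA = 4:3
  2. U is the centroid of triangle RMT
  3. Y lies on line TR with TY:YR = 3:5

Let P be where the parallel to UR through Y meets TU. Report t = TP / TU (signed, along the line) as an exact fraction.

Assign T = (0, 0), A = (1, 0), R = (0, 1) — the answer is frame-independent, so this choice is without loss of generality.
1. M lies on line TA with TM:MA = 4:3 ⇒ M = (4/7, 0)
2. U is the centroid of triangle RMT ⇒ U = (4/21, 1/3)
3. Y lies on line TR with TY:YR = 3:5 ⇒ Y = (0, 3/8)
through Y parallel to UR: direction (-4/21, 2/3); meets TU at P = (1/14, 1/8)
P = T + t·(U−T) with t = 3/8

t = 3/8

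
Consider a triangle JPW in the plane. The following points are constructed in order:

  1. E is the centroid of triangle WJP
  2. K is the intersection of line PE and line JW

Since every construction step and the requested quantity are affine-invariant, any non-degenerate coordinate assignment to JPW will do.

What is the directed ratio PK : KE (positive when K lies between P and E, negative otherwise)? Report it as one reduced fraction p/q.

PK:KE = -3

Choose coordinates J = (0, 0), P = (1, 0), W = (0, 1).
1. E is the centroid of triangle WJP ⇒ E = (1/3, 1/3)
2. K is the intersection of line PE and line JW ⇒ K = (0, 1/2)
K = P + t·(E−P) with t = 3/2, so PK:KE = t:(1−t) = 3/2:-1/2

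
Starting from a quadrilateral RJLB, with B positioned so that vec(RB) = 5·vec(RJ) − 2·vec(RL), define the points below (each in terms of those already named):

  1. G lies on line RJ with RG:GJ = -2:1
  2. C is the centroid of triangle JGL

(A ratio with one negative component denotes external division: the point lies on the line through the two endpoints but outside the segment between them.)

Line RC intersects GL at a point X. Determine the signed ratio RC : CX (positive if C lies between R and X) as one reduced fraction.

Choose coordinates R = (0, 0), J = (1, 0), L = (0, 1), B = (5, -2).
1. G lies on line RJ with RG:GJ = -2:1 ⇒ G = (2, 0)
2. C is the centroid of triangle JGL ⇒ C = (1, 1/3)
line RC meets GL at X = (6/5, 2/5)
C = R + t·(X−R) with t = 5/6, so RC:CX = 5/6:1/6

RC:CX = 5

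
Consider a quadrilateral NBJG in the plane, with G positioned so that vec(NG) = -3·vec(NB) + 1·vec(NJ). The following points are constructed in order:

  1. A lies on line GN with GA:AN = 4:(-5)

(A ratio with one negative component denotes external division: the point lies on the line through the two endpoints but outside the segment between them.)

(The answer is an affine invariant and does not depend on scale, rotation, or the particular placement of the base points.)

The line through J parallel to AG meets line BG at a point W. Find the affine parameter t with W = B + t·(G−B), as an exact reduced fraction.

Set N = (0, 0), B = (1, 0), J = (0, 1), G = (-3, 1); any affine frame gives the same invariant.
1. A lies on line GN with GA:AN = 4:(-5) ⇒ A = (-15, 5)
through J parallel to AG: direction (12, -4); meets BG at W = (9, -2)
W = B + t·(G−B) with t = -2

t = -2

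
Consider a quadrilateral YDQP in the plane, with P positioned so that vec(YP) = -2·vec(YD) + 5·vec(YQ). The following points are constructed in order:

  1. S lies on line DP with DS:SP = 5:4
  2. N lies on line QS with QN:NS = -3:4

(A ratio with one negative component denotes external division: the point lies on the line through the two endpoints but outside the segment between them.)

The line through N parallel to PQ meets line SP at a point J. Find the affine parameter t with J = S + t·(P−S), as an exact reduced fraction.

t = 4

Work in coordinates with Y = (0, 0), D = (1, 0), Q = (0, 1), P = (-2, 5).
1. S lies on line DP with DS:SP = 5:4 ⇒ S = (-2/3, 25/9)
2. N lies on line QS with QN:NS = -3:4 ⇒ N = (2, -13/3)
through N parallel to PQ: direction (2, -4); meets SP at J = (-6, 35/3)
J = S + t·(P−S) with t = 4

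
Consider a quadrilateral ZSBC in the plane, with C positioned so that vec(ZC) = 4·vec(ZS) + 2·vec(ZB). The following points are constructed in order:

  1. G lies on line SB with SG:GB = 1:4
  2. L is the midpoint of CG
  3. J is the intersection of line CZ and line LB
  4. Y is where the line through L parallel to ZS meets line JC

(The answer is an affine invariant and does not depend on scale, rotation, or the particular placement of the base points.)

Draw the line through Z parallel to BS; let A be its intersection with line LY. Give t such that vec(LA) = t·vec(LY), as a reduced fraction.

t = 35/2

Assign Z = (0, 0), S = (1, 0), B = (0, 1), C = (4, 2) — the answer is frame-independent, so this choice is without loss of generality.
1. G lies on line SB with SG:GB = 1:4 ⇒ G = (4/5, 1/5)
2. L is the midpoint of CG ⇒ L = (12/5, 11/10)
3. J is the intersection of line CZ and line LB ⇒ J = (24/11, 12/11)
4. Y is where the line through L parallel to ZS meets line JC ⇒ Y = (11/5, 11/10)
through Z parallel to BS: direction (1, -1); meets LY at A = (-11/10, 11/10)
A = L + t·(Y−L) with t = 35/2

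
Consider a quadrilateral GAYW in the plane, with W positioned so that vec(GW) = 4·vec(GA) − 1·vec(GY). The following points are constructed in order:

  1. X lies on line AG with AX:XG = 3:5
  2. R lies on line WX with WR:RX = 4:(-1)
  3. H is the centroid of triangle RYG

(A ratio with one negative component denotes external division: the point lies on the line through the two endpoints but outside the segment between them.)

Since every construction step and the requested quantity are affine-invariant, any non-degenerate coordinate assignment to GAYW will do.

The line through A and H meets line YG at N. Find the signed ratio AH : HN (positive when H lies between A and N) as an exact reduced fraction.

AH:HN = -7

Assign G = (0, 0), A = (1, 0), Y = (0, 1), W = (4, -1) — the answer is frame-independent, so this choice is without loss of generality.
1. X lies on line AG with AX:XG = 3:5 ⇒ X = (5/8, 0)
2. R lies on line WX with WR:RX = 4:(-1) ⇒ R = (-1/2, 1/3)
3. H is the centroid of triangle RYG ⇒ H = (-1/6, 4/9)
line AH meets YG at N = (0, 8/21)
H = A + t·(N−A) with t = 7/6, so AH:HN = 7/6:-1/6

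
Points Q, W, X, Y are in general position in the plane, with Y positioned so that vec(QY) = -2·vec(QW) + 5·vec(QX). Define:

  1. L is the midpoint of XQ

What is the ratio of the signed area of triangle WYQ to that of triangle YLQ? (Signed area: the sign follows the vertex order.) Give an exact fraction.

Choose coordinates Q = (0, 0), W = (1, 0), X = (0, 1), Y = (-2, 5).
1. L is the midpoint of XQ ⇒ L = (0, 1/2)
2·[WYQ] = 5, 2·[YLQ] = -1
[WYQ]:[YLQ] = 5:-1 = -5

[WYQ]:[YLQ] = -5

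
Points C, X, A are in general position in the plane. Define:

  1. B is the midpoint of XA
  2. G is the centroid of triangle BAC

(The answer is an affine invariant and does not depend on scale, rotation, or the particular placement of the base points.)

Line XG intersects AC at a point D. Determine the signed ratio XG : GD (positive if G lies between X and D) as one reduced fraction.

XG:GD = 5

Choose coordinates C = (0, 0), X = (1, 0), A = (0, 1).
1. B is the midpoint of XA ⇒ B = (1/2, 1/2)
2. G is the centroid of triangle BAC ⇒ G = (1/6, 1/2)
line XG meets AC at D = (0, 3/5)
G = X + t·(D−X) with t = 5/6, so XG:GD = 5/6:1/6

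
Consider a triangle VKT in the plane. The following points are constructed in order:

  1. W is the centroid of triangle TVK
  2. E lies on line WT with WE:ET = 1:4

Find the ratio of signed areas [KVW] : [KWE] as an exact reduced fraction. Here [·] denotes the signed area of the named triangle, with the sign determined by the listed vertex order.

Work in coordinates with V = (0, 0), K = (1, 0), T = (0, 1).
1. W is the centroid of triangle TVK ⇒ W = (1/3, 1/3)
2. E lies on line WT with WE:ET = 1:4 ⇒ E = (4/15, 7/15)
2·[KVW] = -1/3, 2·[KWE] = -1/15
[KVW]:[KWE] = -1/3:-1/15 = 5

[KVW]:[KWE] = 5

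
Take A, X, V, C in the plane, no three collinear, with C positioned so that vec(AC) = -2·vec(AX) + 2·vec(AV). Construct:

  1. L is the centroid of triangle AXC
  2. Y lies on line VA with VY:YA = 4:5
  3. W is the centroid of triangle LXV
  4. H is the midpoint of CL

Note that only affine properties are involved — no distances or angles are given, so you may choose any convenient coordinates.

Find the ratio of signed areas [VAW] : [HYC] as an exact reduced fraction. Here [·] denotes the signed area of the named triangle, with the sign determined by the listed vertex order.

[VAW]:[HYC] = 12/7

Work in coordinates with A = (0, 0), X = (1, 0), V = (0, 1), C = (-2, 2).
1. L is the centroid of triangle AXC ⇒ L = (-1/3, 2/3)
2. Y lies on line VA with VY:YA = 4:5 ⇒ Y = (0, 5/9)
3. W is the centroid of triangle LXV ⇒ W = (2/9, 5/9)
4. H is the midpoint of CL ⇒ H = (-7/6, 4/3)
2·[VAW] = 2/9, 2·[HYC] = 7/54
[VAW]:[HYC] = 2/9:7/54 = 12/7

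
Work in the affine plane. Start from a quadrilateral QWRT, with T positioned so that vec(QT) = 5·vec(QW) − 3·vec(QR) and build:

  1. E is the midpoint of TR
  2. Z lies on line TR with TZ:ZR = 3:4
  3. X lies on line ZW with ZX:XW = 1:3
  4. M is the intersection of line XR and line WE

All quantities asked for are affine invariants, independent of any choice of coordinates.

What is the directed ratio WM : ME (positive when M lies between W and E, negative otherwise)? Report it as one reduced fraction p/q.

WM:ME = 24/7

Choose coordinates Q = (0, 0), W = (1, 0), R = (0, 1), T = (5, -3).
1. E is the midpoint of TR ⇒ E = (5/2, -1)
2. Z lies on line TR with TZ:ZR = 3:4 ⇒ Z = (20/7, -9/7)
3. X lies on line ZW with ZX:XW = 1:3 ⇒ X = (67/28, -27/28)
4. M is the intersection of line XR and line WE ⇒ M = (67/31, -24/31)
M = W + t·(E−W) with t = 24/31, so WM:ME = t:(1−t) = 24/31:7/31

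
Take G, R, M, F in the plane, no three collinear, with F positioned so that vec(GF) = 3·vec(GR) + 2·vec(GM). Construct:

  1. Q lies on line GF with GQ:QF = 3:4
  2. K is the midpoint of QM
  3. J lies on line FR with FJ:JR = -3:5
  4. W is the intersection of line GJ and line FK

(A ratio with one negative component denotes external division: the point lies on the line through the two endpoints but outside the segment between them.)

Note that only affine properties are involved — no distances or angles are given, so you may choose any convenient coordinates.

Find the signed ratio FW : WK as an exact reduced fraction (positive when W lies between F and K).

FW:WK = 14/11

Set G = (0, 0), R = (1, 0), M = (0, 1), F = (3, 2); any affine frame gives the same invariant.
1. Q lies on line GF with GQ:QF = 3:4 ⇒ Q = (9/7, 6/7)
2. K is the midpoint of QM ⇒ K = (9/14, 13/14)
3. J lies on line FR with FJ:JR = -3:5 ⇒ J = (6, 5)
4. W is the intersection of line GJ and line FK ⇒ W = (42/25, 7/5)
W = F + t·(K−F) with t = 14/25, so FW:WK = t:(1−t) = 14/25:11/25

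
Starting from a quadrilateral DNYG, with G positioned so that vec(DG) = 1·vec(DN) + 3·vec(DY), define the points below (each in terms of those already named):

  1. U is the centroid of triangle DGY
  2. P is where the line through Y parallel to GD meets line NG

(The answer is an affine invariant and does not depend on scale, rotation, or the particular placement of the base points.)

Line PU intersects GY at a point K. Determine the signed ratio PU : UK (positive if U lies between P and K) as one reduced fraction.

PU:UK = -4

Work in coordinates with D = (0, 0), N = (1, 0), Y = (0, 1), G = (1, 3).
1. U is the centroid of triangle DGY ⇒ U = (1/3, 4/3)
2. P is where the line through Y parallel to GD meets line NG ⇒ P = (1, 4)
line PU meets GY at K = (1/2, 2)
U = P + t·(K−P) with t = 4/3, so PU:UK = 4/3:-1/3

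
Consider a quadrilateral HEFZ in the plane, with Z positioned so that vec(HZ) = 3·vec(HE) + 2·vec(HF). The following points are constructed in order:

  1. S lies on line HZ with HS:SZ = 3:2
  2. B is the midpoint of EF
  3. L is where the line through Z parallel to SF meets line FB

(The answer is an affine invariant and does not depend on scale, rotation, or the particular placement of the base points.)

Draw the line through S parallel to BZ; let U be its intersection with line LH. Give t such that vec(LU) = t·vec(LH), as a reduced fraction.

Work in coordinates with H = (0, 0), E = (1, 0), F = (0, 1), Z = (3, 2).
1. S lies on line HZ with HS:SZ = 3:2 ⇒ S = (9/5, 6/5)
2. B is the midpoint of EF ⇒ B = (1/2, 1/2)
3. L is where the line through Z parallel to SF meets line FB ⇒ L = (-3/5, 8/5)
through S parallel to BZ: direction (5/2, 3/2); meets LH at U = (-9/245, 24/245)
U = L + t·(H−L) with t = 46/49

t = 46/49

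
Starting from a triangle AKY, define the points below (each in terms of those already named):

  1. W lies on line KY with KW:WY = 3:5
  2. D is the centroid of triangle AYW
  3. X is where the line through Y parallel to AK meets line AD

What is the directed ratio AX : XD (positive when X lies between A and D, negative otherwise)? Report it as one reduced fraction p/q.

AX:XD = -24/13

Work in coordinates with A = (0, 0), K = (1, 0), Y = (0, 1).
1. W lies on line KY with KW:WY = 3:5 ⇒ W = (5/8, 3/8)
2. D is the centroid of triangle AYW ⇒ D = (5/24, 11/24)
3. X is where the line through Y parallel to AK meets line AD ⇒ X = (5/11, 1)
X = A + t·(D−A) with t = 24/11, so AX:XD = t:(1−t) = 24/11:-13/11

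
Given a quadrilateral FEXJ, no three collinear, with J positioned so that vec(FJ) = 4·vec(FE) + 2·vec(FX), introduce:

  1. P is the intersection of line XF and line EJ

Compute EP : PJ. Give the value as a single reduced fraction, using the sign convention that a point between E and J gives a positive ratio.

EP:PJ = -1/4

Assign F = (0, 0), E = (1, 0), X = (0, 1), J = (4, 2) — the answer is frame-independent, so this choice is without loss of generality.
1. P is the intersection of line XF and line EJ ⇒ P = (0, -2/3)
P = E + t·(J−E) with t = -1/3, so EP:PJ = t:(1−t) = -1/3:4/3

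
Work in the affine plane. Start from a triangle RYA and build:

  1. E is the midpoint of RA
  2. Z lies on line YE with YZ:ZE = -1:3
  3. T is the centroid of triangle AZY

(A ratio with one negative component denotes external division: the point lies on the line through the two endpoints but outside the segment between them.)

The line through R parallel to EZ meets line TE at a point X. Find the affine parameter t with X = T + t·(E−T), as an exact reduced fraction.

t = 4

Assign R = (0, 0), Y = (1, 0), A = (0, 1) — the answer is frame-independent, so this choice is without loss of generality.
1. E is the midpoint of RA ⇒ E = (0, 1/2)
2. Z lies on line YE with YZ:ZE = -1:3 ⇒ Z = (3/2, -1/4)
3. T is the centroid of triangle AZY ⇒ T = (5/6, 1/4)
through R parallel to EZ: direction (3/2, -3/4); meets TE at X = (-5/2, 5/4)
X = T + t·(E−T) with t = 4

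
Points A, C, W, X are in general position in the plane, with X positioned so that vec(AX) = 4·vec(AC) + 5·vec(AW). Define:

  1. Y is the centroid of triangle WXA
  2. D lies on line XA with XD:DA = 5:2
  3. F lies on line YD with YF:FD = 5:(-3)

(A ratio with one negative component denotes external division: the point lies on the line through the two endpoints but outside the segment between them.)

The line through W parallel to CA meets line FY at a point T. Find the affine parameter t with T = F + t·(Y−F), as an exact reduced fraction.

t = 3/10

Set A = (0, 0), C = (1, 0), W = (0, 1), X = (4, 5); any affine frame gives the same invariant.
1. Y is the centroid of triangle WXA ⇒ Y = (4/3, 2)
2. D lies on line XA with XD:DA = 5:2 ⇒ D = (8/7, 10/7)
3. F lies on line YD with YF:FD = 5:(-3) ⇒ F = (6/7, 4/7)
through W parallel to CA: direction (-1, 0); meets FY at T = (1, 1)
T = F + t·(Y−F) with t = 3/10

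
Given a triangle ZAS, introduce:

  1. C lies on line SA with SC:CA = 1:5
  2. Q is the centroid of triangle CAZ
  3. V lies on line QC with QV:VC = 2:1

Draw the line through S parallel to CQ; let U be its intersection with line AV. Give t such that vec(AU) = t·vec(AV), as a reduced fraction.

Set Z = (0, 0), A = (1, 0), S = (0, 1); any affine frame gives the same invariant.
1. C lies on line SA with SC:CA = 1:5 ⇒ C = (1/6, 5/6)
2. Q is the centroid of triangle CAZ ⇒ Q = (7/18, 5/18)
3. V lies on line QC with QV:VC = 2:1 ⇒ V = (13/54, 35/54)
through S parallel to CQ: direction (2/9, -5/9); meets AV at U = (4/45, 7/9)
U = A + t·(V−A) with t = 6/5

t = 6/5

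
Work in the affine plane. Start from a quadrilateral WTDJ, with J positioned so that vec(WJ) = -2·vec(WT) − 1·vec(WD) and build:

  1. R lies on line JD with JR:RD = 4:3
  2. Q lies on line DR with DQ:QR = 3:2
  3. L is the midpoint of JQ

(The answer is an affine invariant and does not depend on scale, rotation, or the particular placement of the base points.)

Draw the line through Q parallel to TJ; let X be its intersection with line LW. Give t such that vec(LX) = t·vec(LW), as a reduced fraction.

t = -52/17

Choose coordinates W = (0, 0), T = (1, 0), D = (0, 1), J = (-2, -1).
1. R lies on line JD with JR:RD = 4:3 ⇒ R = (-6/7, 1/7)
2. Q lies on line DR with DQ:QR = 3:2 ⇒ Q = (-18/35, 17/35)
3. L is the midpoint of JQ ⇒ L = (-44/35, -9/35)
through Q parallel to TJ: direction (-3, -1); meets LW at X = (-3036/595, -621/595)
X = L + t·(W−L) with t = -52/17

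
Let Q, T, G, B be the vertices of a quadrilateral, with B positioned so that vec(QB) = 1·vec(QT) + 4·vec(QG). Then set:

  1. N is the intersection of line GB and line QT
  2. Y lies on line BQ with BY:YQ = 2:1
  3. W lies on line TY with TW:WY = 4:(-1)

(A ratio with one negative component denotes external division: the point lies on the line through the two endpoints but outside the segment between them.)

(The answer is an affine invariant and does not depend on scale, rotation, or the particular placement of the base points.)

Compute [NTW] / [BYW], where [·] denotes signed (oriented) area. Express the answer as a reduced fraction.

Set Q = (0, 0), T = (1, 0), G = (0, 1), B = (1, 4); any affine frame gives the same invariant.
1. N is the intersection of line GB and line QT ⇒ N = (-1/3, 0)
2. Y lies on line BQ with BY:YQ = 2:1 ⇒ Y = (1/3, 4/3)
3. W lies on line TY with TW:WY = 4:(-1) ⇒ W = (1/9, 16/9)
2·[NTW] = 64/27, 2·[BYW] = -8/9
[NTW]:[BYW] = 64/27:-8/9 = -8/3

[NTW]:[BYW] = -8/3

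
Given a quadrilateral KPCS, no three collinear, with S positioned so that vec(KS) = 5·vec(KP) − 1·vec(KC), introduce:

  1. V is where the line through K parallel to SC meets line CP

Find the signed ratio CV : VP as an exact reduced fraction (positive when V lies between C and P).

Assign K = (0, 0), P = (1, 0), C = (0, 1), S = (5, -1) — the answer is frame-independent, so this choice is without loss of generality.
1. V is where the line through K parallel to SC meets line CP ⇒ V = (5/3, -2/3)
V = C + t·(P−C) with t = 5/3, so CV:VP = t:(1−t) = 5/3:-2/3

CV:VP = -5/2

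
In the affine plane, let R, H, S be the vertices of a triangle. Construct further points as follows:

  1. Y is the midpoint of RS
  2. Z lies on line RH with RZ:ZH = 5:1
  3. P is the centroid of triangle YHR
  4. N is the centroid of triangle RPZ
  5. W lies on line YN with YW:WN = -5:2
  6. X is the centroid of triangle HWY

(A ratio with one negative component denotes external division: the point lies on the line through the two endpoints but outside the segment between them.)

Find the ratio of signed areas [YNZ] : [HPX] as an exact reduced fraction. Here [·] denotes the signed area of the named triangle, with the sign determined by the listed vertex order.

Choose coordinates R = (0, 0), H = (1, 0), S = (0, 1).
1. Y is the midpoint of RS ⇒ Y = (0, 1/2)
2. Z lies on line RH with RZ:ZH = 5:1 ⇒ Z = (5/6, 0)
3. P is the centroid of triangle YHR ⇒ P = (1/3, 1/6)
4. N is the centroid of triangle RPZ ⇒ N = (7/18, 1/18)
5. W lies on line YN with YW:WN = -5:2 ⇒ W = (35/54, -13/54)
6. X is the centroid of triangle HWY ⇒ X = (89/162, 7/81)
2·[YNZ] = 19/108, 2·[HPX] = 17/972
[YNZ]:[HPX] = 19/108:17/972 = 171/17

[YNZ]:[HPX] = 171/17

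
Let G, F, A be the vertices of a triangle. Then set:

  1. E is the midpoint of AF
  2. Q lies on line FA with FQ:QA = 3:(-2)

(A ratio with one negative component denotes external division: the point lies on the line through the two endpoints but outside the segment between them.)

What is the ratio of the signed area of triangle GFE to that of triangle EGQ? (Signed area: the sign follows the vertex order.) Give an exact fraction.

[GFE]:[EGQ] = -1/5

Set G = (0, 0), F = (1, 0), A = (0, 1); any affine frame gives the same invariant.
1. E is the midpoint of AF ⇒ E = (1/2, 1/2)
2. Q lies on line FA with FQ:QA = 3:(-2) ⇒ Q = (-2, 3)
2·[GFE] = 1/2, 2·[EGQ] = -5/2
[GFE]:[EGQ] = 1/2:-5/2 = -1/5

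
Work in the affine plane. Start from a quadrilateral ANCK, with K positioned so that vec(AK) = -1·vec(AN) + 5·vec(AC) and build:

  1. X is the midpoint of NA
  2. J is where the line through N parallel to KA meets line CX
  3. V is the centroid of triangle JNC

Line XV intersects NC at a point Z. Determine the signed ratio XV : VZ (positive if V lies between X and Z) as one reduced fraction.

XV:VZ = 1/8

Work in coordinates with A = (0, 0), N = (1, 0), C = (0, 1), K = (-1, 5).
1. X is the midpoint of NA ⇒ X = (1/2, 0)
2. J is where the line through N parallel to KA meets line CX ⇒ J = (4/3, -5/3)
3. V is the centroid of triangle JNC ⇒ V = (7/9, -2/9)
line XV meets NC at Z = (3, -2)
V = X + t·(Z−X) with t = 1/9, so XV:VZ = 1/9:8/9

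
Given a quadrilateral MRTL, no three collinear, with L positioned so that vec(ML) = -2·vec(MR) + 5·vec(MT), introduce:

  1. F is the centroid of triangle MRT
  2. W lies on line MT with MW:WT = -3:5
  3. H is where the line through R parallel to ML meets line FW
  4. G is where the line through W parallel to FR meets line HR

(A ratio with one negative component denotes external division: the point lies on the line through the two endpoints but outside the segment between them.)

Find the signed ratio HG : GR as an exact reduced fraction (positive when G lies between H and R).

Work in coordinates with M = (0, 0), R = (1, 0), T = (0, 1), L = (-2, 5).
1. F is the centroid of triangle MRT ⇒ F = (1/3, 1/3)
2. W lies on line MT with MW:WT = -3:5 ⇒ W = (0, -3/2)
3. H is where the line through R parallel to ML meets line FW ⇒ H = (1/2, 5/4)
4. G is where the line through W parallel to FR meets line HR ⇒ G = (2, -5/2)
G = H + t·(R−H) with t = 3, so HG:GR = t:(1−t) = 3:-2

HG:GR = -3/2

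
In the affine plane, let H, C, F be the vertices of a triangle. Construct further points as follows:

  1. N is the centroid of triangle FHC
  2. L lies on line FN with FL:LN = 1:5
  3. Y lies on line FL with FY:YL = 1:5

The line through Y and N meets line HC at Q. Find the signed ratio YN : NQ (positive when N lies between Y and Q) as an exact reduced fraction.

Assign H = (0, 0), C = (1, 0), F = (0, 1) — the answer is frame-independent, so this choice is without loss of generality.
1. N is the centroid of triangle FHC ⇒ N = (1/3, 1/3)
2. L lies on line FN with FL:LN = 1:5 ⇒ L = (1/18, 8/9)
3. Y lies on line FL with FY:YL = 1:5 ⇒ Y = (1/108, 53/54)
line YN meets HC at Q = (1/2, 0)
N = Y + t·(Q−Y) with t = 35/53, so YN:NQ = 35/53:18/53

YN:NQ = 35/18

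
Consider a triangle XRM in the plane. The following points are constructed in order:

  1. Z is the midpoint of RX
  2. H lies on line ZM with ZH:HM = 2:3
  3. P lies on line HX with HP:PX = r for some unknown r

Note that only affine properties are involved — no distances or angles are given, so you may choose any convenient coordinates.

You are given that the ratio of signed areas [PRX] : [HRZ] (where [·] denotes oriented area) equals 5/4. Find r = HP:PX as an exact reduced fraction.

r = 3/5

Choose coordinates X = (0, 0), R = (1, 0), M = (0, 1).
1. Z is the midpoint of RX ⇒ Z = (1/2, 0)
2. H lies on line ZM with ZH:HM = 2:3 ⇒ H = (3/10, 2/5)
3. With HP:PX = r, write λ = r/(r+1) so P = H + λ·(X−H); P is affine-linear in λ
Every point depending on P is an affine combination of P and λ-independent points, so each such coordinate is linear in λ; the λ² term in each signed area is a multiple of (X−H)×(X−H) = 0, so 2·[PRX] and 2·[HRZ] are each linear in λ. Evaluating at λ=0 and λ=1:
  2·[PRX] = 2/5·λ − 2/5,   2·[HRZ] = -1/5
So [PRX]:[HRZ] = (2/5·λ − 2/5) / (-1/5). Setting this equal to 5/4:
  2/5·λ − 2/5 = 5/4·(-1/5)  ⇒  λ = 3/8
Then r = λ/(1−λ) = (3/8)/(5/8) = 3/5. Check: with r = 3/5, P = (3/16, 1/4) and [PRX]:[HRZ] = 5/4 as required.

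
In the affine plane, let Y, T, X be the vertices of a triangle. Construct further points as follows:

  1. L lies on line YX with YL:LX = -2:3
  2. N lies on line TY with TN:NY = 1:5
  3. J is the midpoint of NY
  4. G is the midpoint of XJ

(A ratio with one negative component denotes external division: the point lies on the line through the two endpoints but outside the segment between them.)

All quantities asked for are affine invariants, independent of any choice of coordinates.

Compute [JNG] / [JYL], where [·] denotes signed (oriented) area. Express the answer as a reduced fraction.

Work in coordinates with Y = (0, 0), T = (1, 0), X = (0, 1).
1. L lies on line YX with YL:LX = -2:3 ⇒ L = (0, -2)
2. N lies on line TY with TN:NY = 1:5 ⇒ N = (5/6, 0)
3. J is the midpoint of NY ⇒ J = (5/12, 0)
4. G is the midpoint of XJ ⇒ G = (5/24, 1/2)
2·[JNG] = 5/24, 2·[JYL] = 5/6
[JNG]:[JYL] = 5/24:5/6 = 1/4

[JNG]:[JYL] = 1/4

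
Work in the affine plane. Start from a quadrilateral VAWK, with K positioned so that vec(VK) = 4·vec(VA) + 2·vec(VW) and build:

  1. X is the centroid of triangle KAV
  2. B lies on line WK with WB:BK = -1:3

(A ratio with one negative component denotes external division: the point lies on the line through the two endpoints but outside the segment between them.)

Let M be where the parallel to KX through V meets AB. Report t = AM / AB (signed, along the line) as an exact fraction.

Choose coordinates V = (0, 0), A = (1, 0), W = (0, 1), K = (4, 2).
1. X is the centroid of triangle KAV ⇒ X = (5/3, 2/3)
2. B lies on line WK with WB:BK = -1:3 ⇒ B = (-2, 1/2)
through V parallel to KX: direction (-7/3, -4/3); meets AB at M = (7/31, 4/31)
M = A + t·(B−A) with t = 8/31

t = 8/31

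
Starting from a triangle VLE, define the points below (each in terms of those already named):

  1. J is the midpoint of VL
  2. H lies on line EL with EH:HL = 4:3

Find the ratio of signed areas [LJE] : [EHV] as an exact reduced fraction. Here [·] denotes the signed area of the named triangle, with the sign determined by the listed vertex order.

[LJE]:[EHV] = 7/8

Work in coordinates with V = (0, 0), L = (1, 0), E = (0, 1).
1. J is the midpoint of VL ⇒ J = (1/2, 0)
2. H lies on line EL with EH:HL = 4:3 ⇒ H = (4/7, 3/7)
2·[LJE] = -1/2, 2·[EHV] = -4/7
[LJE]:[EHV] = -1/2:-4/7 = 7/8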